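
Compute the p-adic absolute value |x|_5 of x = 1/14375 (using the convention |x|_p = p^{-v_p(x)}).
|1/14375|_5 = 625

Step 1 — compute v_5(x) by factoring powers of 5 out of the numerator and denominator: v_5(1/14375) = -4. Step 2 — apply |x|_p = p^{-v_p(x)} = 5^{4} = 625.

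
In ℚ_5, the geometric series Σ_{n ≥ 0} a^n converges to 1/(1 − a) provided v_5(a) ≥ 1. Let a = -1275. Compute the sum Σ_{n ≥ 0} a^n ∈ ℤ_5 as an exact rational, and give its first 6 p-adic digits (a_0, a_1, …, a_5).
Σ a^n = 1/(1 − a) = 1/1276;  first 6 digits = (1, 0, 4, 4, 3, 4)

v_5(a) = 2 ≥ 1, so the series converges in ℤ_5 to 1/(1 − a) = 1/(1 − (-1275)) = 1/1276. Expand this rational in ℤ_5: compute digits iteratively via d_i = x_i mod 5, x_{i+1} = (x_i − d_i)/5. The first 6 digits are (1, 0, 4, 4, 3, 4).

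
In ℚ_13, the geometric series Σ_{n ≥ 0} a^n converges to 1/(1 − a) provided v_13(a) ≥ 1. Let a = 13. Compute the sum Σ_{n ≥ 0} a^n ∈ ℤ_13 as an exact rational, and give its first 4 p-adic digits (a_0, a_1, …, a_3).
Σ a^n = 1/(1 − a) = -1/12;  first 4 digits = (1, 1, 1, 1)

v_13(a) = 1 ≥ 1, so the series converges in ℤ_13 to 1/(1 − a) = 1/(1 − 13) = -1/12. Expand this rational in ℤ_13: compute digits iteratively via d_i = x_i mod 13, x_{i+1} = (x_i − d_i)/13. The first 4 digits are (1, 1, 1, 1).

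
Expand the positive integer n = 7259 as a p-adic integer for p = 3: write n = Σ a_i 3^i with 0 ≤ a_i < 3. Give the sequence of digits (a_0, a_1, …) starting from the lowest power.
(a_0, a_1, …) = (2, 1, 2, 1, 2, 2, 0, 0, 1)

Repeated division by 3 gives the digits low-to-high: 7259 = 2 + 1·3^1 + 2·3^2 + 1·3^3 + 2·3^4 + 2·3^5 + 1·3^8. Digit sequence: (2, 1, 2, 1, 2, 2, 0, 0, 1).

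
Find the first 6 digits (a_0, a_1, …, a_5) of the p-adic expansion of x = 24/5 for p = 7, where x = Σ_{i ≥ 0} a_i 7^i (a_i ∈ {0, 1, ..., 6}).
(a_0, …, a_5) = (2, 6, 2, 1, 4, 5)

v_7(24/5) = 0 (numerator and denominator both coprime to 7), so x ∈ ℤ_7^×. Compute digits iteratively via a_i = x_i mod 7, x_{i+1} = (x_i − a_i)/7, with x_0 = x:
  x_0 = 24/5;  a_0 = 2;  x_1 = (x_0 − 2)/7 = 2/5
  x_1 = 2/5;  a_1 = 6;  x_2 = (x_1 − 6)/7 = -4/5
  x_2 = -4/5;  a_2 = 2;  x_3 = (x_2 − 2)/7 = -2/5
  x_3 = -2/5;  a_3 = 1;  x_4 = (x_3 − 1)/7 = -1/5
  x_4 = -1/5;  a_4 = 4;  x_5 = (x_4 − 4)/7 = -3/5
  x_5 = -3/5;  a_5 = 5;  x_6 = (x_5 − 5)/7 = -4/5
Digits: (2, 6, 2, 1, 4, 5).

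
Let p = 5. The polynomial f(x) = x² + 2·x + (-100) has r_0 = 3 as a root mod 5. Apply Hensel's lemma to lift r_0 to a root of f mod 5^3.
r_2 = 73 (mod 125)

Hensel: r_{i+1} = r_i − f(r_i)·(f′(r_i))^{-1} mod 5^{i+2}, f′(x) = 2x + 2. Iterate:
  r_0 = 3 (mod 5)
  r_1 = 23 (mod 25)
  r_2 = 73 (mod 125)
Final: r = 73 satisfies f(r) ≡ 0 mod 5^3.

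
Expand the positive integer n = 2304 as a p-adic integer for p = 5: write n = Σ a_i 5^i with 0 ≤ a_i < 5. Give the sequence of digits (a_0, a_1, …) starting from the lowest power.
(a_0, a_1, …) = (4, 0, 2, 3, 3)

Repeated division by 5 gives the digits low-to-high: 2304 = 4 + 2·5^2 + 3·5^3 + 3·5^4. Digit sequence: (4, 0, 2, 3, 3).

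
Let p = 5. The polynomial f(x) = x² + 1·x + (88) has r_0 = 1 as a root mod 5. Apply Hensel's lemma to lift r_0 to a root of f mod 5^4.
r_3 = 546 (mod 625)

Hensel: r_{i+1} = r_i − f(r_i)·(f′(r_i))^{-1} mod 5^{i+2}, f′(x) = 2x + 1. Iterate:
  r_0 = 1 (mod 5)
  r_1 = 21 (mod 25)
  r_2 = 46 (mod 125)
  r_3 = 546 (mod 625)
Final: r = 546 satisfies f(r) ≡ 0 mod 5^4.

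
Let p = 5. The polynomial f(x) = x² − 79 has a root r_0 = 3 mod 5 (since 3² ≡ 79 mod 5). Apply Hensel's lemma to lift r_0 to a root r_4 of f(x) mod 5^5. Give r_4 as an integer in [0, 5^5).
r_4 = 2948 (mod 3125)

Hensel's recurrence: r_{i+1} = r_i − f(r_i)·(f′(r_i))^{-1} mod 5^{i+2}, with f′(x) = 2x. Iterate:
  r_0 = 3 (mod 5)
  r_1 = 23 (mod 25)
  r_2 = 73 (mod 125)
  r_3 = 448 (mod 625)
  r_4 = 2948 (mod 3125)
Final: r_4 = 2948, and one checks f(r_4) ≡ 0 mod 5^5.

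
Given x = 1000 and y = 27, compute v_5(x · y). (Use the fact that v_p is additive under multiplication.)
v_5(27000) = 3

v_p(x) = 3 (factor: 1000 = 5^3 · 8); v_p(y) = 0 (factor: 27 = 5^0 · 27). Additivity: v_p(xy) = v_p(x) + v_p(y) = 3 + 0 = 3. (Direct check: xy = 27000 = 5^3 · (216).)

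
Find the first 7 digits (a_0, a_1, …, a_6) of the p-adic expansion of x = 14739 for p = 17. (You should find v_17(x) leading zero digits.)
(a_0, …, a_6) = (0, 0, 0, 3, 0, 0, 0)

v_17(14739) = 3, so a_0 = ... = a_2 = 0. Factor out: x = 17^3 · u with u = 3 a unit in ℤ_17. Expand u iteratively via a_{v+i} = u_i mod 17, u_{i+1} = (u_i − a_{v+i})/17:
  u_0 = 3;  a_3 = 3;  u_1 = (u_0 − 3)/17 = 0
  u_1 = 0;  a_4 = 0;  u_2 = (u_1 − 0)/17 = 0
  u_2 = 0;  a_5 = 0;  u_3 = (u_2 − 0)/17 = 0
  u_3 = 0;  a_6 = 0;  u_4 = (u_3 − 0)/17 = 0
Digits: (0, 0, 0, 3, 0, 0, 0).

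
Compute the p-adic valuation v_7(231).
v_7(231) = 1

v_7(n) is the largest exponent k such that 7^k divides n. Factor out: 231 = 7^1 · 33. (Sign doesn't affect v_p.) So v_7(231) = 1.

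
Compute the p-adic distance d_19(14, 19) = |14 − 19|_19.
d_19(14, 19) = 1

Step 1 — x − y = 14 − 19 = -5. Step 2 — v_19(-5) = 0 (factor: -5 = −(19^0 · 5); the sign does not affect v_p). Step 3 — |x − y|_19 = 19^{0} = 1.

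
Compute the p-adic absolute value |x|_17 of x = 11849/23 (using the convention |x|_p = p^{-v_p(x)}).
|11849/23|_17 = 1/289

Step 1 — compute v_17(x) by factoring powers of 17 out of the numerator and denominator: v_17(11849/23) = 2. Step 2 — apply |x|_p = p^{-v_p(x)} = 17^{-2} = 1/289.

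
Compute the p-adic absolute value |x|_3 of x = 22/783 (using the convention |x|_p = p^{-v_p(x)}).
|22/783|_3 = 27

Step 1 — compute v_3(x) by factoring powers of 3 out of the numerator and denominator: v_3(22/783) = -3. Step 2 — apply |x|_p = p^{-v_p(x)} = 3^{3} = 27.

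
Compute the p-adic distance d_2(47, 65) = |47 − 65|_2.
d_2(47, 65) = 1/2

Step 1 — x − y = 47 − 65 = -18. Step 2 — v_2(-18) = 1 (factor: -18 = −(2^1 · 9); the sign does not affect v_p). Step 3 — |x − y|_2 = 2^{-1} = 1/2.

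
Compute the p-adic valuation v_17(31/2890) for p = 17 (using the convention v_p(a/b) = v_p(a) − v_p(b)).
v_17(31/2890) = -2

Factor powers of 17 from the numerator and denominator of the reduced fraction: 31 = 17^0 · 31 and 2890 = 17^2 · 10. Apply v_p(a/b) = v_p(a) − v_p(b): v_17(31/2890) = 0 − 2 = -2.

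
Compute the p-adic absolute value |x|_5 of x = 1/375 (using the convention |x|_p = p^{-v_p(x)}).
|1/375|_5 = 125

Step 1 — compute v_5(x) by factoring powers of 5 out of the numerator and denominator: v_5(1/375) = -3. Step 2 — apply |x|_p = p^{-v_p(x)} = 5^{3} = 125.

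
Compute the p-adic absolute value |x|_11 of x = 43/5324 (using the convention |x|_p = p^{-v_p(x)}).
|43/5324|_11 = 1331

Step 1 — compute v_11(x) by factoring powers of 11 out of the numerator and denominator: v_11(43/5324) = -3. Step 2 — apply |x|_p = p^{-v_p(x)} = 11^{3} = 1331.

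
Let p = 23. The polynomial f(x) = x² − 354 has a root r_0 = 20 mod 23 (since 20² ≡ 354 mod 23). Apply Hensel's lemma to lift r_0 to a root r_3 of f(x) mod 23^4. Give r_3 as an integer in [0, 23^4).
r_3 = 201753 (mod 279841)

Hensel's recurrence: r_{i+1} = r_i − f(r_i)·(f′(r_i))^{-1} mod 23^{i+2}, with f′(x) = 2x. Iterate:
  r_0 = 20 (mod 23)
  r_1 = 204 (mod 529)
  r_2 = 7081 (mod 12167)
  r_3 = 201753 (mod 279841)
Final: r_3 = 201753, and one checks f(r_3) ≡ 0 mod 23^4.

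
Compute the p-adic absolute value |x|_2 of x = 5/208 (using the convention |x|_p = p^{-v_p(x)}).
|5/208|_2 = 16

Step 1 — compute v_2(x) by factoring powers of 2 out of the numerator and denominator: v_2(5/208) = -4. Step 2 — apply |x|_p = p^{-v_p(x)} = 2^{4} = 16.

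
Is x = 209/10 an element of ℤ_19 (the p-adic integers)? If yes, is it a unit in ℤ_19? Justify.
x ∈ ℤ_19 but not a unit; v_19(x) = 1 > 0

ℤ_19 = {x ∈ ℚ_19 : v_19(x) ≥ 0} and ℤ_19^× = {x ∈ ℤ_19 : v_19(x) = 0}. Here v_19(209/10) = v_19(num) − v_19(den) = 1; compare against these criteria.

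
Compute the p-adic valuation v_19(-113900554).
v_19(-113900554) = 5

v_19(n) is the largest exponent k such that 19^k divides n. Factor out: -113900554 = -19^5 · 46. (Sign doesn't affect v_p.) So v_19(-113900554) = 5.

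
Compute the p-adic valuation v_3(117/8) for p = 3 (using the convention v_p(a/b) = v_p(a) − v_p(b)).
v_3(117/8) = 2

Factor powers of 3 from the numerator and denominator of the reduced fraction: 117 = 3^2 · 13 and 8 = 3^0 · 8. Apply v_p(a/b) = v_p(a) − v_p(b): v_3(117/8) = 2 − 0 = 2.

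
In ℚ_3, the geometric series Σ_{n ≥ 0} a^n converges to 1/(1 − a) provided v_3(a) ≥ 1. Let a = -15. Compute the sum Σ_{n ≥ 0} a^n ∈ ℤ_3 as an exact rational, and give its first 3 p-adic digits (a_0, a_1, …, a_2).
Σ a^n = 1/(1 − a) = 1/16;  first 3 digits = (1, 1, 2)

v_3(a) = 1 ≥ 1, so the series converges in ℤ_3 to 1/(1 − a) = 1/(1 − (-15)) = 1/16. Expand this rational in ℤ_3: compute digits iteratively via d_i = x_i mod 3, x_{i+1} = (x_i − d_i)/3. The first 3 digits are (1, 1, 2).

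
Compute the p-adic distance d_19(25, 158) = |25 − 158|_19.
d_19(25, 158) = 1/19

Step 1 — x − y = 25 − 158 = -133. Step 2 — v_19(-133) = 1 (factor: -133 = −(19^1 · 7); the sign does not affect v_p). Step 3 — |x − y|_19 = 19^{-1} = 1/19.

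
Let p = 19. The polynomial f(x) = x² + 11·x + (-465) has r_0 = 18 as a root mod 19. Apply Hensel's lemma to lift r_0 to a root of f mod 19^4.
r_3 = 126121 (mod 130321)

Hensel: r_{i+1} = r_i − f(r_i)·(f′(r_i))^{-1} mod 19^{i+2}, f′(x) = 2x + 11. Iterate:
  r_0 = 18 (mod 19)
  r_1 = 132 (mod 361)
  r_2 = 2659 (mod 6859)
  r_3 = 126121 (mod 130321)
Final: r = 126121 satisfies f(r) ≡ 0 mod 19^4.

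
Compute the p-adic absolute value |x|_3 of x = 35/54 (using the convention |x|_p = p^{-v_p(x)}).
|35/54|_3 = 27

Step 1 — compute v_3(x) by factoring powers of 3 out of the numerator and denominator: v_3(35/54) = -3. Step 2 — apply |x|_p = p^{-v_p(x)} = 3^{3} = 27.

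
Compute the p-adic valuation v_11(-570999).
v_11(-570999) = 4

v_11(n) is the largest exponent k such that 11^k divides n. Factor out: -570999 = -11^4 · 39. (Sign doesn't affect v_p.) So v_11(-570999) = 4.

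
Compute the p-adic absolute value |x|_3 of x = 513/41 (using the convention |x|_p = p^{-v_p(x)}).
|513/41|_3 = 1/27

Step 1 — compute v_3(x) by factoring powers of 3 out of the numerator and denominator: v_3(513/41) = 3. Step 2 — apply |x|_p = p^{-v_p(x)} = 3^{-3} = 1/27.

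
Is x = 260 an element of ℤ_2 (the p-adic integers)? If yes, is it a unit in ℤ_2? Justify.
x ∈ ℤ_2 but not a unit; v_2(x) = 2 > 0

ℤ_2 = {x ∈ ℚ_2 : v_2(x) ≥ 0} and ℤ_2^× = {x ∈ ℤ_2 : v_2(x) = 0}. Here v_2(260) = v_2(num) − v_2(den) = 2; compare against these criteria.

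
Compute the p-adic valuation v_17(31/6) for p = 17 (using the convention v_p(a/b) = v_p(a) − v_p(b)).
v_17(31/6) = 0

Factor powers of 17 from the numerator and denominator of the reduced fraction: 31 = 17^0 · 31 and 6 = 17^0 · 6. Apply v_p(a/b) = v_p(a) − v_p(b): v_17(31/6) = 0 − 0 = 0.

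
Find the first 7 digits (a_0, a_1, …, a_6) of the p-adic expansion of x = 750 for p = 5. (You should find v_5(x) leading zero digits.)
(a_0, …, a_6) = (0, 0, 0, 1, 1, 0, 0)

v_5(750) = 3, so a_0 = ... = a_2 = 0. Factor out: x = 5^3 · u with u = 6 a unit in ℤ_5. Expand u iteratively via a_{v+i} = u_i mod 5, u_{i+1} = (u_i − a_{v+i})/5:
  u_0 = 6;  a_3 = 1;  u_1 = (u_0 − 1)/5 = 1
  u_1 = 1;  a_4 = 1;  u_2 = (u_1 − 1)/5 = 0
  u_2 = 0;  a_5 = 0;  u_3 = (u_2 − 0)/5 = 0
  u_3 = 0;  a_6 = 0;  u_4 = (u_3 − 0)/5 = 0
Digits: (0, 0, 0, 1, 1, 0, 0).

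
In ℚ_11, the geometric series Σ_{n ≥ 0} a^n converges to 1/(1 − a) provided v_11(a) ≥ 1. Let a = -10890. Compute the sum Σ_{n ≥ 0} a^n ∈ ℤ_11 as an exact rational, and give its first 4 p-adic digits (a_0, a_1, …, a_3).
Σ a^n = 1/(1 − a) = 1/10891;  first 4 digits = (1, 0, 9, 2)

v_11(a) = 2 ≥ 1, so the series converges in ℤ_11 to 1/(1 − a) = 1/(1 − (-10890)) = 1/10891. Expand this rational in ℤ_11: compute digits iteratively via d_i = x_i mod 11, x_{i+1} = (x_i − d_i)/11. The first 4 digits are (1, 0, 9, 2).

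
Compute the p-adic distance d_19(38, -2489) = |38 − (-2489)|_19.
d_19(38, -2489) = 1/361

Step 1 — x − y = 38 − (-2489) = 2527. Step 2 — v_19(2527) = 2 (factor: 2527 = (19^2 · 7); the sign does not affect v_p). Step 3 — |x − y|_19 = 19^{-2} = 1/361.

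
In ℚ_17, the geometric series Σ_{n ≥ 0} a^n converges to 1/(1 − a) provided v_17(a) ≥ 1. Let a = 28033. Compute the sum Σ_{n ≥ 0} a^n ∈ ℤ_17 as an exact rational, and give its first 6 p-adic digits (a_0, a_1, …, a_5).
Σ a^n = 1/(1 − a) = -1/28032;  first 6 digits = (1, 0, 12, 5, 8, 9)

v_17(a) = 2 ≥ 1, so the series converges in ℤ_17 to 1/(1 − a) = 1/(1 − 28033) = -1/28032. Expand this rational in ℤ_17: compute digits iteratively via d_i = x_i mod 17, x_{i+1} = (x_i − d_i)/17. The first 6 digits are (1, 0, 12, 5, 8, 9).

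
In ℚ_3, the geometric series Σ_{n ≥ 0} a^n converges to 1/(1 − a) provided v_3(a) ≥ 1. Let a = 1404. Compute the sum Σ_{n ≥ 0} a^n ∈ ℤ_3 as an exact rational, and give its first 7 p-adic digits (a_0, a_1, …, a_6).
Σ a^n = 1/(1 − a) = -1/1403;  first 7 digits = (1, 0, 0, 1, 2, 2, 2)

v_3(a) = 3 ≥ 1, so the series converges in ℤ_3 to 1/(1 − a) = 1/(1 − 1404) = -1/1403. Expand this rational in ℤ_3: compute digits iteratively via d_i = x_i mod 3, x_{i+1} = (x_i − d_i)/3. The first 7 digits are (1, 0, 0, 1, 2, 2, 2).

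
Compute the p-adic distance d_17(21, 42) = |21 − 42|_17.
d_17(21, 42) = 1

Step 1 — x − y = 21 − 42 = -21. Step 2 — v_17(-21) = 0 (factor: -21 = −(17^0 · 21); the sign does not affect v_p). Step 3 — |x − y|_17 = 17^{0} = 1.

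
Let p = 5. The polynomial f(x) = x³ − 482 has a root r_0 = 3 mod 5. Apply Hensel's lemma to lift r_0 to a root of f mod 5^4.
r_3 = 343 (mod 625)

Hensel: r_{i+1} = r_i − f(r_i)/f′(r_i) mod 5^{i+2}, where f′(x) = 3x². Iterate:
  r_0 = 3 (mod 5)
  r_1 = 18 (mod 25)
  r_2 = 93 (mod 125)
  r_3 = 343 (mod 625)
Final: r = 343 with f(r) ≡ 0 mod 5^4.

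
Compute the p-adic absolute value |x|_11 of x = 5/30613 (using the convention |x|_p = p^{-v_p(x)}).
|5/30613|_11 = 1331

Step 1 — compute v_11(x) by factoring powers of 11 out of the numerator and denominator: v_11(5/30613) = -3. Step 2 — apply |x|_p = p^{-v_p(x)} = 11^{3} = 1331.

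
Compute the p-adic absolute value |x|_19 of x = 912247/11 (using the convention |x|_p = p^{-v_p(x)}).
|912247/11|_19 = 1/130321

Step 1 — compute v_19(x) by factoring powers of 19 out of the numerator and denominator: v_19(912247/11) = 4. Step 2 — apply |x|_p = p^{-v_p(x)} = 19^{-4} = 1/130321.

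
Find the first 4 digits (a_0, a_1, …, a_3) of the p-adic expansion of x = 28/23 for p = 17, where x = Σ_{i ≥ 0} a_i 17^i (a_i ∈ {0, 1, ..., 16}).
(a_0, …, a_3) = (16, 8, 15, 5)

v_17(28/23) = 0 (numerator and denominator both coprime to 17), so x ∈ ℤ_17^×. Compute digits iteratively via a_i = x_i mod 17, x_{i+1} = (x_i − a_i)/17, with x_0 = x:
  x_0 = 28/23;  a_0 = 16;  x_1 = (x_0 − 16)/17 = -20/23
  x_1 = -20/23;  a_1 = 8;  x_2 = (x_1 − 8)/17 = -12/23
  x_2 = -12/23;  a_2 = 15;  x_3 = (x_2 − 15)/17 = -21/23
  x_3 = -21/23;  a_3 = 5;  x_4 = (x_3 − 5)/17 = -8/23
Digits: (16, 8, 15, 5).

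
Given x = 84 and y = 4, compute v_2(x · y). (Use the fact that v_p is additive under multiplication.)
v_2(336) = 4

v_p(x) = 2 (factor: 84 = 2^2 · 21); v_p(y) = 2 (factor: 4 = 2^2 · 1). Additivity: v_p(xy) = v_p(x) + v_p(y) = 2 + 2 = 4. (Direct check: xy = 336 = 2^4 · (21).)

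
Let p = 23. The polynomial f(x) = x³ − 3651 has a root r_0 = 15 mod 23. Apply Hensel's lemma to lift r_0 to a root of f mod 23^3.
r_2 = 4546 (mod 12167)

Hensel: r_{i+1} = r_i − f(r_i)/f′(r_i) mod 23^{i+2}, where f′(x) = 3x². Iterate:
  r_0 = 15 (mod 23)
  r_1 = 314 (mod 529)
  r_2 = 4546 (mod 12167)
Final: r = 4546 with f(r) ≡ 0 mod 23^3.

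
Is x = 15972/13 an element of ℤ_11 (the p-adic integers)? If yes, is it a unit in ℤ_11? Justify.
x ∈ ℤ_11 but not a unit; v_11(x) = 3 > 0

ℤ_11 = {x ∈ ℚ_11 : v_11(x) ≥ 0} and ℤ_11^× = {x ∈ ℤ_11 : v_11(x) = 0}. Here v_11(15972/13) = v_11(num) − v_11(den) = 3; compare against these criteria.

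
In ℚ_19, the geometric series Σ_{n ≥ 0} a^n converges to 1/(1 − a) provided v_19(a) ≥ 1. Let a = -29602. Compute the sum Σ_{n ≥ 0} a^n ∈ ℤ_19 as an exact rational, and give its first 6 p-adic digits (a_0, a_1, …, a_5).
Σ a^n = 1/(1 − a) = 1/29603;  first 6 digits = (1, 0, 13, 14, 16, 11)

v_19(a) = 2 ≥ 1, so the series converges in ℤ_19 to 1/(1 − a) = 1/(1 − (-29602)) = 1/29603. Expand this rational in ℤ_19: compute digits iteratively via d_i = x_i mod 19, x_{i+1} = (x_i − d_i)/19. The first 6 digits are (1, 0, 13, 14, 16, 11).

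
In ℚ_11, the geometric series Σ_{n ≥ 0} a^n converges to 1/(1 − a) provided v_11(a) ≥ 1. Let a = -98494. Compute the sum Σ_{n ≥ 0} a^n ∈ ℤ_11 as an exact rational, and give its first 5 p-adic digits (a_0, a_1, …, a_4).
Σ a^n = 1/(1 − a) = 1/98495;  first 5 digits = (1, 0, 0, 3, 4)

v_11(a) = 3 ≥ 1, so the series converges in ℤ_11 to 1/(1 − a) = 1/(1 − (-98494)) = 1/98495. Expand this rational in ℤ_11: compute digits iteratively via d_i = x_i mod 11, x_{i+1} = (x_i − d_i)/11. The first 5 digits are (1, 0, 0, 3, 4).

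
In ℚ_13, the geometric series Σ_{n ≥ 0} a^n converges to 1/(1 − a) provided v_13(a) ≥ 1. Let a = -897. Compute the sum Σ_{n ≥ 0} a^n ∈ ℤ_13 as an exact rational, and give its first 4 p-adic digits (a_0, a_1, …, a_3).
Σ a^n = 1/(1 − a) = 1/898;  first 4 digits = (1, 9, 10, 2)

v_13(a) = 1 ≥ 1, so the series converges in ℤ_13 to 1/(1 − a) = 1/(1 − (-897)) = 1/898. Expand this rational in ℤ_13: compute digits iteratively via d_i = x_i mod 13, x_{i+1} = (x_i − d_i)/13. The first 4 digits are (1, 9, 10, 2).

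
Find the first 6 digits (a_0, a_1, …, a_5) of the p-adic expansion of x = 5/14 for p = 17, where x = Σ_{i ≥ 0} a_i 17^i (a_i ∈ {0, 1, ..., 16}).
(a_0, …, a_5) = (4, 1, 6, 13, 15, 10)

v_17(5/14) = 0 (numerator and denominator both coprime to 17), so x ∈ ℤ_17^×. Compute digits iteratively via a_i = x_i mod 17, x_{i+1} = (x_i − a_i)/17, with x_0 = x:
  x_0 = 5/14;  a_0 = 4;  x_1 = (x_0 − 4)/17 = -3/14
  x_1 = -3/14;  a_1 = 1;  x_2 = (x_1 − 1)/17 = -1/14
  x_2 = -1/14;  a_2 = 6;  x_3 = (x_2 − 6)/17 = -5/14
  x_3 = -5/14;  a_3 = 13;  x_4 = (x_3 − 13)/17 = -11/14
  x_4 = -11/14;  a_4 = 15;  x_5 = (x_4 − 15)/17 = -13/14
  x_5 = -13/14;  a_5 = 10;  x_6 = (x_5 − 10)/17 = -9/14
Digits: (4, 1, 6, 13, 15, 10).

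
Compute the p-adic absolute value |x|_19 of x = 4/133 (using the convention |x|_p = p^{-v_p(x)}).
|4/133|_19 = 19

Step 1 — compute v_19(x) by factoring powers of 19 out of the numerator and denominator: v_19(4/133) = -1. Step 2 — apply |x|_p = p^{-v_p(x)} = 19^{1} = 19.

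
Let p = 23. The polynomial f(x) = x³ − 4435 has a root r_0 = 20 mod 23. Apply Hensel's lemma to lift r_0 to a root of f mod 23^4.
r_3 = 269051 (mod 279841)

Hensel: r_{i+1} = r_i − f(r_i)/f′(r_i) mod 23^{i+2}, where f′(x) = 3x². Iterate:
  r_0 = 20 (mod 23)
  r_1 = 319 (mod 529)
  r_2 = 1377 (mod 12167)
  r_3 = 269051 (mod 279841)
Final: r = 269051 with f(r) ≡ 0 mod 23^4.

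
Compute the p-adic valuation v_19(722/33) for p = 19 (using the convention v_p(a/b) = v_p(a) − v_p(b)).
v_19(722/33) = 2

Factor powers of 19 from the numerator and denominator of the reduced fraction: 722 = 19^2 · 2 and 33 = 19^0 · 33. Apply v_p(a/b) = v_p(a) − v_p(b): v_19(722/33) = 2 − 0 = 2.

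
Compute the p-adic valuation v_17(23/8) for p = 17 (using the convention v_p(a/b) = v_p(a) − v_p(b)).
v_17(23/8) = 0

Factor powers of 17 from the numerator and denominator of the reduced fraction: 23 = 17^0 · 23 and 8 = 17^0 · 8. Apply v_p(a/b) = v_p(a) − v_p(b): v_17(23/8) = 0 − 0 = 0.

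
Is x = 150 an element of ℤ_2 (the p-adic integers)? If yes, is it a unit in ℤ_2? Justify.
x ∈ ℤ_2 but not a unit; v_2(x) = 1 > 0

ℤ_2 = {x ∈ ℚ_2 : v_2(x) ≥ 0} and ℤ_2^× = {x ∈ ℤ_2 : v_2(x) = 0}. Here v_2(150) = v_2(num) − v_2(den) = 1; compare against these criteria.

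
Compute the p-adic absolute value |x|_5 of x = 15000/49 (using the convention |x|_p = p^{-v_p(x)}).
|15000/49|_5 = 1/625

Step 1 — compute v_5(x) by factoring powers of 5 out of the numerator and denominator: v_5(15000/49) = 4. Step 2 — apply |x|_p = p^{-v_p(x)} = 5^{-4} = 1/625.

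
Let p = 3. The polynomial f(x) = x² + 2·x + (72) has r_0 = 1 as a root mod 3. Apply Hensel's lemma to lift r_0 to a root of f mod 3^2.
r_1 = 7 (mod 9)

Hensel: r_{i+1} = r_i − f(r_i)·(f′(r_i))^{-1} mod 3^{i+2}, f′(x) = 2x + 2. Iterate:
  r_0 = 1 (mod 3)
  r_1 = 7 (mod 9)
Final: r = 7 satisfies f(r) ≡ 0 mod 3^2.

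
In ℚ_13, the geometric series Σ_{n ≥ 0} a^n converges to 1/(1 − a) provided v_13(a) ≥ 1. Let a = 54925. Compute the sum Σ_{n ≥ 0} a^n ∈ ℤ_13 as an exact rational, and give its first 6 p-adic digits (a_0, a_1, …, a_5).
Σ a^n = 1/(1 − a) = -1/54924;  first 6 digits = (1, 0, 0, 12, 1, 0)

v_13(a) = 3 ≥ 1, so the series converges in ℤ_13 to 1/(1 − a) = 1/(1 − 54925) = -1/54924. Expand this rational in ℤ_13: compute digits iteratively via d_i = x_i mod 13, x_{i+1} = (x_i − d_i)/13. The first 6 digits are (1, 0, 0, 12, 1, 0).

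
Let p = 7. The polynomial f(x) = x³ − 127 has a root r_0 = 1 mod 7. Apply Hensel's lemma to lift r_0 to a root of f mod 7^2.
r_1 = 43 (mod 49)

Hensel: r_{i+1} = r_i − f(r_i)/f′(r_i) mod 7^{i+2}, where f′(x) = 3x². Iterate:
  r_0 = 1 (mod 7)
  r_1 = 43 (mod 49)
Final: r = 43 with f(r) ≡ 0 mod 7^2.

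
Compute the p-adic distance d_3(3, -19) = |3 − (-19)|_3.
d_3(3, -19) = 1

Step 1 — x − y = 3 − (-19) = 22. Step 2 — v_3(22) = 0 (factor: 22 = (3^0 · 22); the sign does not affect v_p). Step 3 — |x − y|_3 = 3^{0} = 1.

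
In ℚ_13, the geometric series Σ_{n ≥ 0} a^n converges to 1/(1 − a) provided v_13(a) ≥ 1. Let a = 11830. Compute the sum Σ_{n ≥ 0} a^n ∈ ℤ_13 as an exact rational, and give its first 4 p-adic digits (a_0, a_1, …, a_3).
Σ a^n = 1/(1 − a) = -1/11829;  first 4 digits = (1, 0, 5, 5)

v_13(a) = 2 ≥ 1, so the series converges in ℤ_13 to 1/(1 − a) = 1/(1 − 11830) = -1/11829. Expand this rational in ℤ_13: compute digits iteratively via d_i = x_i mod 13, x_{i+1} = (x_i − d_i)/13. The first 4 digits are (1, 0, 5, 5).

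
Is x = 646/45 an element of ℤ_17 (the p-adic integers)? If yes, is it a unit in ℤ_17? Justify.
x ∈ ℤ_17 but not a unit; v_17(x) = 1 > 0

ℤ_17 = {x ∈ ℚ_17 : v_17(x) ≥ 0} and ℤ_17^× = {x ∈ ℤ_17 : v_17(x) = 0}. Here v_17(646/45) = v_17(num) − v_17(den) = 1; compare against these criteria.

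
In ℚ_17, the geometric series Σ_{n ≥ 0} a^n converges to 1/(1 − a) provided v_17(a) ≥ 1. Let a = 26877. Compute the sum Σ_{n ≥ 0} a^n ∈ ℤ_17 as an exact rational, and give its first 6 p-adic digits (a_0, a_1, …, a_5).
Σ a^n = 1/(1 − a) = -1/26876;  first 6 digits = (1, 0, 8, 5, 13, 15)

v_17(a) = 2 ≥ 1, so the series converges in ℤ_17 to 1/(1 − a) = 1/(1 − 26877) = -1/26876. Expand this rational in ℤ_17: compute digits iteratively via d_i = x_i mod 17, x_{i+1} = (x_i − d_i)/17. The first 6 digits are (1, 0, 8, 5, 13, 15).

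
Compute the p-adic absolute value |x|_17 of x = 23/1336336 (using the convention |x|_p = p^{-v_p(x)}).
|23/1336336|_17 = 83521

Step 1 — compute v_17(x) by factoring powers of 17 out of the numerator and denominator: v_17(23/1336336) = -4. Step 2 — apply |x|_p = p^{-v_p(x)} = 17^{4} = 83521.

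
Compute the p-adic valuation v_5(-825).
v_5(-825) = 2

v_5(n) is the largest exponent k such that 5^k divides n. Factor out: -825 = -5^2 · 33. (Sign doesn't affect v_p.) So v_5(-825) = 2.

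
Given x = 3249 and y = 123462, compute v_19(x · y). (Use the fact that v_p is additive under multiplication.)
v_19(401128038) = 5

v_p(x) = 2 (factor: 3249 = 19^2 · 9); v_p(y) = 3 (factor: 123462 = 19^3 · 18). Additivity: v_p(xy) = v_p(x) + v_p(y) = 2 + 3 = 5. (Direct check: xy = 401128038 = 19^5 · (162).)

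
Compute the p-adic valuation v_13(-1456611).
v_13(-1456611) = 4

v_13(n) is the largest exponent k such that 13^k divides n. Factor out: -1456611 = -13^4 · 51. (Sign doesn't affect v_p.) So v_13(-1456611) = 4.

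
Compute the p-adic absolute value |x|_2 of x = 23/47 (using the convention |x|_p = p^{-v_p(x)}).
|23/47|_2 = 1

Step 1 — compute v_2(x) by factoring powers of 2 out of the numerator and denominator: v_2(23/47) = 0. Step 2 — apply |x|_p = p^{-v_p(x)} = 2^{0} = 1.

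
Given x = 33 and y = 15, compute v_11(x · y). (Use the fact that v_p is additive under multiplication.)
v_11(495) = 1

v_p(x) = 1 (factor: 33 = 11^1 · 3); v_p(y) = 0 (factor: 15 = 11^0 · 15). Additivity: v_p(xy) = v_p(x) + v_p(y) = 1 + 0 = 1. (Direct check: xy = 495 = 11^1 · (45).)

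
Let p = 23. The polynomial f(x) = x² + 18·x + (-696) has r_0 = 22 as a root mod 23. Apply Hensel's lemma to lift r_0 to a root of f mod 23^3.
r_2 = 8210 (mod 12167)

Hensel: r_{i+1} = r_i − f(r_i)·(f′(r_i))^{-1} mod 23^{i+2}, f′(x) = 2x + 18. Iterate:
  r_0 = 22 (mod 23)
  r_1 = 275 (mod 529)
  r_2 = 8210 (mod 12167)
Final: r = 8210 satisfies f(r) ≡ 0 mod 23^3.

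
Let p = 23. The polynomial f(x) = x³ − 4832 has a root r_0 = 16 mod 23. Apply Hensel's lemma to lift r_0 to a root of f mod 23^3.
r_2 = 4800 (mod 12167)

Hensel: r_{i+1} = r_i − f(r_i)/f′(r_i) mod 23^{i+2}, where f′(x) = 3x². Iterate:
  r_0 = 16 (mod 23)
  r_1 = 39 (mod 529)
  r_2 = 4800 (mod 12167)
Final: r = 4800 with f(r) ≡ 0 mod 23^3.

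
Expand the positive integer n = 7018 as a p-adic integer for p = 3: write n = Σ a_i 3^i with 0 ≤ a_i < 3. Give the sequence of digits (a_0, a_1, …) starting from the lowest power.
(a_0, a_1, …) = (1, 2, 2, 1, 2, 1, 0, 0, 1)

Repeated division by 3 gives the digits low-to-high: 7018 = 1 + 2·3^1 + 2·3^2 + 1·3^3 + 2·3^4 + 1·3^5 + 1·3^8. Digit sequence: (1, 2, 2, 1, 2, 1, 0, 0, 1).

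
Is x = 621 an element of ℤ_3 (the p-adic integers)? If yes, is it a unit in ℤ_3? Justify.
x ∈ ℤ_3 but not a unit; v_3(x) = 3 > 0

ℤ_3 = {x ∈ ℚ_3 : v_3(x) ≥ 0} and ℤ_3^× = {x ∈ ℤ_3 : v_3(x) = 0}. Here v_3(621) = v_3(num) − v_3(den) = 3; compare against these criteria.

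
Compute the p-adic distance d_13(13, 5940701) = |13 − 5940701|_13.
d_13(13, 5940701) = 1/371293

Step 1 — x − y = 13 − 5940701 = -5940688. Step 2 — v_13(-5940688) = 5 (factor: -5940688 = −(13^5 · 16); the sign does not affect v_p). Step 3 — |x − y|_13 = 13^{-5} = 1/371293.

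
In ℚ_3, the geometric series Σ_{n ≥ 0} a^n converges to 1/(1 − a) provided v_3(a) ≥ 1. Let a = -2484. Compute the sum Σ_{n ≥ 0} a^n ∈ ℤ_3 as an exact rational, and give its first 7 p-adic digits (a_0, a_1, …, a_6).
Σ a^n = 1/(1 − a) = 1/2485;  first 7 digits = (1, 0, 0, 1, 2, 1, 0)

v_3(a) = 3 ≥ 1, so the series converges in ℤ_3 to 1/(1 − a) = 1/(1 − (-2484)) = 1/2485. Expand this rational in ℤ_3: compute digits iteratively via d_i = x_i mod 3, x_{i+1} = (x_i − d_i)/3. The first 7 digits are (1, 0, 0, 1, 2, 1, 0).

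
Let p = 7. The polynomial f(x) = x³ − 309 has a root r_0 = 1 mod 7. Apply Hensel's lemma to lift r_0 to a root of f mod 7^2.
r_1 = 22 (mod 49)

Hensel: r_{i+1} = r_i − f(r_i)/f′(r_i) mod 7^{i+2}, where f′(x) = 3x². Iterate:
  r_0 = 1 (mod 7)
  r_1 = 22 (mod 49)
Final: r = 22 with f(r) ≡ 0 mod 7^2.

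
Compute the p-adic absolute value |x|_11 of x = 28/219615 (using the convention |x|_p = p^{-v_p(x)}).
|28/219615|_11 = 14641

Step 1 — compute v_11(x) by factoring powers of 11 out of the numerator and denominator: v_11(28/219615) = -4. Step 2 — apply |x|_p = p^{-v_p(x)} = 11^{4} = 14641.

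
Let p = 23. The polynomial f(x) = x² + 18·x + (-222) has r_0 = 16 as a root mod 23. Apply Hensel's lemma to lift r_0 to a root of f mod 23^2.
r_1 = 200 (mod 529)

Hensel: r_{i+1} = r_i − f(r_i)·(f′(r_i))^{-1} mod 23^{i+2}, f′(x) = 2x + 18. Iterate:
  r_0 = 16 (mod 23)
  r_1 = 200 (mod 529)
Final: r = 200 satisfies f(r) ≡ 0 mod 23^2.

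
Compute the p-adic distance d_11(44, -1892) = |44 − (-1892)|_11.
d_11(44, -1892) = 1/121

Step 1 — x − y = 44 − (-1892) = 1936. Step 2 — v_11(1936) = 2 (factor: 1936 = (11^2 · 16); the sign does not affect v_p). Step 3 — |x − y|_11 = 11^{-2} = 1/121.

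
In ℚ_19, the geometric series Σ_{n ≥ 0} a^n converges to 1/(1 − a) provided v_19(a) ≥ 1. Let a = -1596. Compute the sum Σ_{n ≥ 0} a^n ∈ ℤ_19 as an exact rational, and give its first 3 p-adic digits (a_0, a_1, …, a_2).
Σ a^n = 1/(1 − a) = 1/1597;  first 3 digits = (1, 11, 2)

v_19(a) = 1 ≥ 1, so the series converges in ℤ_19 to 1/(1 − a) = 1/(1 − (-1596)) = 1/1597. Expand this rational in ℤ_19: compute digits iteratively via d_i = x_i mod 19, x_{i+1} = (x_i − d_i)/19. The first 3 digits are (1, 11, 2).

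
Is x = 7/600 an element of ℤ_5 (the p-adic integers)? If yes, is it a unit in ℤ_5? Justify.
x ∉ ℤ_5 (v_5(x) = -2 < 0)

ℤ_5 = {x ∈ ℚ_5 : v_5(x) ≥ 0} and ℤ_5^× = {x ∈ ℤ_5 : v_5(x) = 0}. Here v_5(7/600) = v_5(num) − v_5(den) = -2; compare against these criteria.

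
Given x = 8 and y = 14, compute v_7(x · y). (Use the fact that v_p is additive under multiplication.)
v_7(112) = 1

v_p(x) = 0 (factor: 8 = 7^0 · 8); v_p(y) = 1 (factor: 14 = 7^1 · 2). Additivity: v_p(xy) = v_p(x) + v_p(y) = 0 + 1 = 1. (Direct check: xy = 112 = 7^1 · (16).)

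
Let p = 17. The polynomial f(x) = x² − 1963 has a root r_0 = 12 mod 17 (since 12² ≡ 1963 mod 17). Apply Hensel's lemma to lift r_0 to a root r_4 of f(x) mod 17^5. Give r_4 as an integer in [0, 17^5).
r_4 = 367178 (mod 1419857)

Hensel's recurrence: r_{i+1} = r_i − f(r_i)·(f′(r_i))^{-1} mod 17^{i+2}, with f′(x) = 2x. Iterate:
  r_0 = 12 (mod 17)
  r_1 = 148 (mod 289)
  r_2 = 3616 (mod 4913)
  r_3 = 33094 (mod 83521)
  r_4 = 367178 (mod 1419857)
Final: r_4 = 367178, and one checks f(r_4) ≡ 0 mod 17^5.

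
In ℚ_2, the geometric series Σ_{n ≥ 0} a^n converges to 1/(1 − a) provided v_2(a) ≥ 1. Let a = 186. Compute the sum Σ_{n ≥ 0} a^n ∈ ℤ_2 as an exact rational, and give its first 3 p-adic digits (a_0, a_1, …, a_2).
Σ a^n = 1/(1 − a) = -1/185;  first 3 digits = (1, 1, 1)

v_2(a) = 1 ≥ 1, so the series converges in ℤ_2 to 1/(1 − a) = 1/(1 − 186) = -1/185. Expand this rational in ℤ_2: compute digits iteratively via d_i = x_i mod 2, x_{i+1} = (x_i − d_i)/2. The first 3 digits are (1, 1, 1).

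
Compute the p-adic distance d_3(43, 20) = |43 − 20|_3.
d_3(43, 20) = 1

Step 1 — x − y = 43 − 20 = 23. Step 2 — v_3(23) = 0 (factor: 23 = (3^0 · 23); the sign does not affect v_p). Step 3 — |x − y|_3 = 3^{0} = 1.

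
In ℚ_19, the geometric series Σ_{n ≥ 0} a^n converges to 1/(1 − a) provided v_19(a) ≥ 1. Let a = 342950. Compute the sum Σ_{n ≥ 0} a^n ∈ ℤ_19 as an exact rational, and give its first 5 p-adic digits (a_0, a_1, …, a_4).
Σ a^n = 1/(1 − a) = -1/342949;  first 5 digits = (1, 0, 0, 12, 2)

v_19(a) = 3 ≥ 1, so the series converges in ℤ_19 to 1/(1 − a) = 1/(1 − 342950) = -1/342949. Expand this rational in ℤ_19: compute digits iteratively via d_i = x_i mod 19, x_{i+1} = (x_i − d_i)/19. The first 5 digits are (1, 0, 0, 12, 2).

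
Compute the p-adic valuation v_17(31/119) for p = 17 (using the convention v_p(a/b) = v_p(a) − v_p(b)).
v_17(31/119) = -1

Factor powers of 17 from the numerator and denominator of the reduced fraction: 31 = 17^0 · 31 and 119 = 17^1 · 7. Apply v_p(a/b) = v_p(a) − v_p(b): v_17(31/119) = 0 − 1 = -1.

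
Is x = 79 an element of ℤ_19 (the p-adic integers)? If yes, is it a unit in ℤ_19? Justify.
x ∈ ℤ_19^× (unit); v_19(x) = 0

ℤ_19 = {x ∈ ℚ_19 : v_19(x) ≥ 0} and ℤ_19^× = {x ∈ ℤ_19 : v_19(x) = 0}. Here v_19(79) = v_19(num) − v_19(den) = 0; compare against these criteria.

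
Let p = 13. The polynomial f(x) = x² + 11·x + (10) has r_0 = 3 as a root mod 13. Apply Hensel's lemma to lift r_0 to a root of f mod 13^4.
r_3 = 28551 (mod 28561)

Hensel: r_{i+1} = r_i − f(r_i)·(f′(r_i))^{-1} mod 13^{i+2}, f′(x) = 2x + 11. Iterate:
  r_0 = 3 (mod 13)
  r_1 = 159 (mod 169)
  r_2 = 2187 (mod 2197)
  r_3 = 28551 (mod 28561)
Final: r = 28551 satisfies f(r) ≡ 0 mod 13^4.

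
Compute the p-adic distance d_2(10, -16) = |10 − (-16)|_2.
d_2(10, -16) = 1/2

Step 1 — x − y = 10 − (-16) = 26. Step 2 — v_2(26) = 1 (factor: 26 = (2^1 · 13); the sign does not affect v_p). Step 3 — |x − y|_2 = 2^{-1} = 1/2.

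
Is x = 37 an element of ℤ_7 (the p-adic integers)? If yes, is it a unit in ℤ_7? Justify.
x ∈ ℤ_7^× (unit); v_7(x) = 0

ℤ_7 = {x ∈ ℚ_7 : v_7(x) ≥ 0} and ℤ_7^× = {x ∈ ℤ_7 : v_7(x) = 0}. Here v_7(37) = v_7(num) − v_7(den) = 0; compare against these criteria.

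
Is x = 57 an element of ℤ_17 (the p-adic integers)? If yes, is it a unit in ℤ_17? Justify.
x ∈ ℤ_17^× (unit); v_17(x) = 0

ℤ_17 = {x ∈ ℚ_17 : v_17(x) ≥ 0} and ℤ_17^× = {x ∈ ℤ_17 : v_17(x) = 0}. Here v_17(57) = v_17(num) − v_17(den) = 0; compare against these criteria.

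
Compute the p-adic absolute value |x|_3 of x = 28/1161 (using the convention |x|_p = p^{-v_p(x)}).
|28/1161|_3 = 27

Step 1 — compute v_3(x) by factoring powers of 3 out of the numerator and denominator: v_3(28/1161) = -3. Step 2 — apply |x|_p = p^{-v_p(x)} = 3^{3} = 27.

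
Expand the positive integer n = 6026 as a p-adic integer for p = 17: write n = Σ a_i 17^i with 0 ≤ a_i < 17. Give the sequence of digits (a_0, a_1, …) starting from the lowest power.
(a_0, a_1, …) = (8, 14, 3, 1)

Repeated division by 17 gives the digits low-to-high: 6026 = 8 + 14·17^1 + 3·17^2 + 1·17^3. Digit sequence: (8, 14, 3, 1).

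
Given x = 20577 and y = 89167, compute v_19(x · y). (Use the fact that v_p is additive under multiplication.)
v_19(1834789359) = 6

v_p(x) = 3 (factor: 20577 = 19^3 · 3); v_p(y) = 3 (factor: 89167 = 19^3 · 13). Additivity: v_p(xy) = v_p(x) + v_p(y) = 3 + 3 = 6. (Direct check: xy = 1834789359 = 19^6 · (39).)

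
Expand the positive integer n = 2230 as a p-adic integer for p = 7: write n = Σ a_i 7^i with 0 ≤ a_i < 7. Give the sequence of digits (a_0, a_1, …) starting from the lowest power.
(a_0, a_1, …) = (4, 3, 3, 6)

Repeated division by 7 gives the digits low-to-high: 2230 = 4 + 3·7^1 + 3·7^2 + 6·7^3. Digit sequence: (4, 3, 3, 6).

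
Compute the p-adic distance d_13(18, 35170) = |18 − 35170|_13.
d_13(18, 35170) = 1/2197

Step 1 — x − y = 18 − 35170 = -35152. Step 2 — v_13(-35152) = 3 (factor: -35152 = −(13^3 · 16); the sign does not affect v_p). Step 3 — |x − y|_13 = 13^{-3} = 1/2197.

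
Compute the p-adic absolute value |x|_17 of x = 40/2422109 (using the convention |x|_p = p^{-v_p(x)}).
|40/2422109|_17 = 83521

Step 1 — compute v_17(x) by factoring powers of 17 out of the numerator and denominator: v_17(40/2422109) = -4. Step 2 — apply |x|_p = p^{-v_p(x)} = 17^{4} = 83521.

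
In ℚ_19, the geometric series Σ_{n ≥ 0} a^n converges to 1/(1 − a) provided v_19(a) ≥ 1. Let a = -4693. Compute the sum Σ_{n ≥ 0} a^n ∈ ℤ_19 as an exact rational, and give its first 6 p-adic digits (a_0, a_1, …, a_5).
Σ a^n = 1/(1 − a) = 1/4694;  first 6 digits = (1, 0, 6, 18, 16, 8)

v_19(a) = 2 ≥ 1, so the series converges in ℤ_19 to 1/(1 − a) = 1/(1 − (-4693)) = 1/4694. Expand this rational in ℤ_19: compute digits iteratively via d_i = x_i mod 19, x_{i+1} = (x_i − d_i)/19. The first 6 digits are (1, 0, 6, 18, 16, 8).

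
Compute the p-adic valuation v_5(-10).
v_5(-10) = 1

v_5(n) is the largest exponent k such that 5^k divides n. Factor out: -10 = -5^1 · 2. (Sign doesn't affect v_p.) So v_5(-10) = 1.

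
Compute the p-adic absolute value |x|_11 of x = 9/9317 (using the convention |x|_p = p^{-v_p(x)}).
|9/9317|_11 = 1331

Step 1 — compute v_11(x) by factoring powers of 11 out of the numerator and denominator: v_11(9/9317) = -3. Step 2 — apply |x|_p = p^{-v_p(x)} = 11^{3} = 1331.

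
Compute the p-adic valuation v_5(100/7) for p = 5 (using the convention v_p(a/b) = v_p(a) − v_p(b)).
v_5(100/7) = 2

Factor powers of 5 from the numerator and denominator of the reduced fraction: 100 = 5^2 · 4 and 7 = 5^0 · 7. Apply v_p(a/b) = v_p(a) − v_p(b): v_5(100/7) = 2 − 0 = 2.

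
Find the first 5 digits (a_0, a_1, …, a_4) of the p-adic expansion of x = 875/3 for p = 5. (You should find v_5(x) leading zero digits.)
(a_0, …, a_4) = (0, 0, 0, 4, 3)

v_5(875/3) = 3, so a_0 = ... = a_2 = 0. Factor out: x = 5^3 · u with u = 7/3 a unit in ℤ_5. Expand u iteratively via a_{v+i} = u_i mod 5, u_{i+1} = (u_i − a_{v+i})/5:
  u_0 = 7/3;  a_3 = 4;  u_1 = (u_0 − 4)/5 = -1/3
  u_1 = -1/3;  a_4 = 3;  u_2 = (u_1 − 3)/5 = -2/3
Digits: (0, 0, 0, 4, 3).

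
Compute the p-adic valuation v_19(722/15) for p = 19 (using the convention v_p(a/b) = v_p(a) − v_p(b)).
v_19(722/15) = 2

Factor powers of 19 from the numerator and denominator of the reduced fraction: 722 = 19^2 · 2 and 15 = 19^0 · 15. Apply v_p(a/b) = v_p(a) − v_p(b): v_19(722/15) = 2 − 0 = 2.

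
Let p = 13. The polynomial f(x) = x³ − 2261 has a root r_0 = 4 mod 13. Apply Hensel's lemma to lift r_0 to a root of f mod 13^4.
r_3 = 6595 (mod 28561)

Hensel: r_{i+1} = r_i − f(r_i)/f′(r_i) mod 13^{i+2}, where f′(x) = 3x². Iterate:
  r_0 = 4 (mod 13)
  r_1 = 4 (mod 169)
  r_2 = 4 (mod 2197)
  r_3 = 6595 (mod 28561)
Final: r = 6595 with f(r) ≡ 0 mod 13^4.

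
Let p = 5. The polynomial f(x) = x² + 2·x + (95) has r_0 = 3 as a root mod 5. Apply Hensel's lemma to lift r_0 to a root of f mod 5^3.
r_2 = 33 (mod 125)

Hensel: r_{i+1} = r_i − f(r_i)·(f′(r_i))^{-1} mod 5^{i+2}, f′(x) = 2x + 2. Iterate:
  r_0 = 3 (mod 5)
  r_1 = 8 (mod 25)
  r_2 = 33 (mod 125)
Final: r = 33 satisfies f(r) ≡ 0 mod 5^3.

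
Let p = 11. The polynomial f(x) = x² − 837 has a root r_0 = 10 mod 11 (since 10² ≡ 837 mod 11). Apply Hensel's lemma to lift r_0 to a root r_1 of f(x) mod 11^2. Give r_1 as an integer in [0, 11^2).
r_1 = 65 (mod 121)

Hensel's recurrence: r_{i+1} = r_i − f(r_i)·(f′(r_i))^{-1} mod 11^{i+2}, with f′(x) = 2x. Iterate:
  r_0 = 10 (mod 11)
  r_1 = 65 (mod 121)
Final: r_1 = 65, and one checks f(r_1) ≡ 0 mod 11^2.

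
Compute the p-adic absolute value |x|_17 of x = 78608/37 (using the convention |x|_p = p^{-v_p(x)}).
|78608/37|_17 = 1/4913

Step 1 — compute v_17(x) by factoring powers of 17 out of the numerator and denominator: v_17(78608/37) = 3. Step 2 — apply |x|_p = p^{-v_p(x)} = 17^{-3} = 1/4913.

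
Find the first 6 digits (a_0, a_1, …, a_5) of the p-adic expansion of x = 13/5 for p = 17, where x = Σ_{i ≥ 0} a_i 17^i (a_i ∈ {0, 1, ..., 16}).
(a_0, …, a_5) = (6, 10, 13, 6, 3, 10)

v_17(13/5) = 0 (numerator and denominator both coprime to 17), so x ∈ ℤ_17^×. Compute digits iteratively via a_i = x_i mod 17, x_{i+1} = (x_i − a_i)/17, with x_0 = x:
  x_0 = 13/5;  a_0 = 6;  x_1 = (x_0 − 6)/17 = -1/5
  x_1 = -1/5;  a_1 = 10;  x_2 = (x_1 − 10)/17 = -3/5
  x_2 = -3/5;  a_2 = 13;  x_3 = (x_2 − 13)/17 = -4/5
  x_3 = -4/5;  a_3 = 6;  x_4 = (x_3 − 6)/17 = -2/5
  x_4 = -2/5;  a_4 = 3;  x_5 = (x_4 − 3)/17 = -1/5
  x_5 = -1/5;  a_5 = 10;  x_6 = (x_5 − 10)/17 = -3/5
Digits: (6, 10, 13, 6, 3, 10).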